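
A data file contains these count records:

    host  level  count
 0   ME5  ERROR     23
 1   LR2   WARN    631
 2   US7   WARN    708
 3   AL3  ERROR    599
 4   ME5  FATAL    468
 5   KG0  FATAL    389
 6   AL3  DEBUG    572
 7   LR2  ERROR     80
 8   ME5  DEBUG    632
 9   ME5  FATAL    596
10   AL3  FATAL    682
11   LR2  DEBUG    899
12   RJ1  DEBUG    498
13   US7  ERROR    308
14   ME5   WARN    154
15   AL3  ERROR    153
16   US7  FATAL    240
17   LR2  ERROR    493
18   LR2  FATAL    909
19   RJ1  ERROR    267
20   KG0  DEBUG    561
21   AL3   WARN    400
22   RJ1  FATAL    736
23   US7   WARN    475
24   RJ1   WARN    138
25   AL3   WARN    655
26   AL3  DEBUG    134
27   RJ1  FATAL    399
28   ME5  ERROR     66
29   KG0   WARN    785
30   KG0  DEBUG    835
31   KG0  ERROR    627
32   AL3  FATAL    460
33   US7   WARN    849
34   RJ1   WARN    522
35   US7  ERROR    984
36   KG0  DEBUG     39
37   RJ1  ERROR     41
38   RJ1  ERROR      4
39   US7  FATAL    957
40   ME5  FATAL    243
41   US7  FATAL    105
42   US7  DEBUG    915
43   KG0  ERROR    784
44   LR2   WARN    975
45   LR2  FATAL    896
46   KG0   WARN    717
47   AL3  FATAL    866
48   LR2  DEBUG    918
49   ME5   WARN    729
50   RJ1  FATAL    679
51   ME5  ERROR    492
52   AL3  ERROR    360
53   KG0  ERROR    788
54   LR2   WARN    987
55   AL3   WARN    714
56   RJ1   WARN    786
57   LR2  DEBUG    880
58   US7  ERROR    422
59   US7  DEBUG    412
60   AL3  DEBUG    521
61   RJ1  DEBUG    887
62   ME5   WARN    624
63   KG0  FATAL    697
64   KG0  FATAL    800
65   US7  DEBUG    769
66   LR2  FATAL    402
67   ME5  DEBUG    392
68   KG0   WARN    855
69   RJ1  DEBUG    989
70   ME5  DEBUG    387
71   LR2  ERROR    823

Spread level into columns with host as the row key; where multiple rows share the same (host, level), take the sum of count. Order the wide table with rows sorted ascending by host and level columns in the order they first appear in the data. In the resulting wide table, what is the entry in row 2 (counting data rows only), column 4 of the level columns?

1435

With rows sorted ascending by host, row 2 is host=KG0. level columns in first-appearance order: ERROR, WARN, FATAL, DEBUG; column 4 is DEBUG.
Long rows with host=KG0, level=DEBUG: 561 + 835 + 39 = 1435.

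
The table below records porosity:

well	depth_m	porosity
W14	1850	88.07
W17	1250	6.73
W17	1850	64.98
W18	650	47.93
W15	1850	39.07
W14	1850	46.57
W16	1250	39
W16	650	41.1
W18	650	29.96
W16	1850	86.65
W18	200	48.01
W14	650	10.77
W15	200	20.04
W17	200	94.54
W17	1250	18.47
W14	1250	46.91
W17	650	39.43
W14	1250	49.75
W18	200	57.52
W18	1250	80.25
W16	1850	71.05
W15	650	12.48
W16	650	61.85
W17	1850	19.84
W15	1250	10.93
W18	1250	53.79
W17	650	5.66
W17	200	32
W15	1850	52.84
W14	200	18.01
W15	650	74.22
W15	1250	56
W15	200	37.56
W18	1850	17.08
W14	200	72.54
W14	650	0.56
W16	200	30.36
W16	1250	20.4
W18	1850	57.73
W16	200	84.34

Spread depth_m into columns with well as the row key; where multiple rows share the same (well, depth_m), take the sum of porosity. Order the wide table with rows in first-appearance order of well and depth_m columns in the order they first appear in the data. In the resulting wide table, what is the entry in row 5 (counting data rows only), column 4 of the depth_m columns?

With rows in first-appearance order of well, row 5 is well=W16. depth_m columns in first-appearance order: 1850, 1250, 650, 200; column 4 is 200.
Long rows with well=W16, depth_m=200: 30.36 + 84.34 = 114.70.

114.70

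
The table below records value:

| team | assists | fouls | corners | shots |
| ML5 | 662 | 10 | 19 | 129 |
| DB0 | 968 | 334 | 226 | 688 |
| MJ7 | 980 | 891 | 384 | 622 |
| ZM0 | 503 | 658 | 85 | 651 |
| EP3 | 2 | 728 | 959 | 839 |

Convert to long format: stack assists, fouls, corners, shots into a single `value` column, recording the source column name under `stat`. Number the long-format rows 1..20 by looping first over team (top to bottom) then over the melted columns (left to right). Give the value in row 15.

20 rows total (5 × 4). Row 15: index ⌊(15-1)/4⌋ = 3 into team → ZM0; (15-1) mod 4 = 2 into the melted columns → corners.
So row 15 is (ZM0, corners, 85); value = 85.

85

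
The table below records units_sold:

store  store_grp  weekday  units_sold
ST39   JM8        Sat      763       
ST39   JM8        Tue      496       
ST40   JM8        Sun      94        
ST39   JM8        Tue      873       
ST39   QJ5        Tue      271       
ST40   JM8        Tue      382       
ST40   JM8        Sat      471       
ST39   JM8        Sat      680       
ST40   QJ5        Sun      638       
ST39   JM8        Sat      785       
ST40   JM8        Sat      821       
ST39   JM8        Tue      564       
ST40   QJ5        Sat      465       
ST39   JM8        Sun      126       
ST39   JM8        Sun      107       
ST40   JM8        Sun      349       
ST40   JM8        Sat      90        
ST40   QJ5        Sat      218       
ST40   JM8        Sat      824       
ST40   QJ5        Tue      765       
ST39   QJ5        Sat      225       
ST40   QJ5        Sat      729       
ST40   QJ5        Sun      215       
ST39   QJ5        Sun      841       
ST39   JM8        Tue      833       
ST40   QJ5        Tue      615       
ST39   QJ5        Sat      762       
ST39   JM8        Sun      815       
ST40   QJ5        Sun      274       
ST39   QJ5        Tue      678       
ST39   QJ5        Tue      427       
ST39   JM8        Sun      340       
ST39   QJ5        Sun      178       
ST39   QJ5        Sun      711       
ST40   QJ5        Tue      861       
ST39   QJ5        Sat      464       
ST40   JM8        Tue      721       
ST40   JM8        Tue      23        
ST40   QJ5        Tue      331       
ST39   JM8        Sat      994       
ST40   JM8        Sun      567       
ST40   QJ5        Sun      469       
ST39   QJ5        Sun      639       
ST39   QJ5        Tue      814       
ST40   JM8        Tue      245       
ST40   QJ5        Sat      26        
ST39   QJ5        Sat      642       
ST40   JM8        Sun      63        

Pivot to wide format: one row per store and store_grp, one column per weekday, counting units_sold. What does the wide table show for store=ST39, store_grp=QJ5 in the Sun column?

4

Rows with store=ST39, store_grp=QJ5 and weekday=Sun: units_sold values are 841, 178, 711, 639.
4 rows match — count = 4.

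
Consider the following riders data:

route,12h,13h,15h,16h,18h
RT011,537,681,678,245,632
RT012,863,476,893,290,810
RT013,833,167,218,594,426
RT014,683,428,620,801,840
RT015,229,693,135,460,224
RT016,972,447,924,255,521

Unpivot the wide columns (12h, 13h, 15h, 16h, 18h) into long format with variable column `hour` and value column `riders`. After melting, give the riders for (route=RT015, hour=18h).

224

Unpivoting turns each (route, wide-column) pair into one long row.
The wide cell at row RT015, column 18h holds 224, so the long row (RT015, 18h) has riders=224.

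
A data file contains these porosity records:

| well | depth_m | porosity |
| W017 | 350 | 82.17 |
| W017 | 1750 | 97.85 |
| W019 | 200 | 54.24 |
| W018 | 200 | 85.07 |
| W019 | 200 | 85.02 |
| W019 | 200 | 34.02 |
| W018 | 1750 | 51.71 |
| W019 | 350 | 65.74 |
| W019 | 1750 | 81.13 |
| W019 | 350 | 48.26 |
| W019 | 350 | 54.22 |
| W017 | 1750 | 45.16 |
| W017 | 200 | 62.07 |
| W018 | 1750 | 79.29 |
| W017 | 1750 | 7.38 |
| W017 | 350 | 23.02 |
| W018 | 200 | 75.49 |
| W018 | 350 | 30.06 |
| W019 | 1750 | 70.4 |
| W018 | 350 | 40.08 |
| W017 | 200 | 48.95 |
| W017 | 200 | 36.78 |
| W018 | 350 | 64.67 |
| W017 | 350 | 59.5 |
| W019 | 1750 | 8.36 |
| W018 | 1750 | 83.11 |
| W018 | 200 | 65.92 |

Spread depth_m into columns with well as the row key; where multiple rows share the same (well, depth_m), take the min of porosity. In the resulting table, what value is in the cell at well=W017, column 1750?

Rows with well=W017 and depth_m=1750: porosity values are 97.85, 45.16, 7.38.
min(97.85, 45.16, 7.38) = 7.38.

7.38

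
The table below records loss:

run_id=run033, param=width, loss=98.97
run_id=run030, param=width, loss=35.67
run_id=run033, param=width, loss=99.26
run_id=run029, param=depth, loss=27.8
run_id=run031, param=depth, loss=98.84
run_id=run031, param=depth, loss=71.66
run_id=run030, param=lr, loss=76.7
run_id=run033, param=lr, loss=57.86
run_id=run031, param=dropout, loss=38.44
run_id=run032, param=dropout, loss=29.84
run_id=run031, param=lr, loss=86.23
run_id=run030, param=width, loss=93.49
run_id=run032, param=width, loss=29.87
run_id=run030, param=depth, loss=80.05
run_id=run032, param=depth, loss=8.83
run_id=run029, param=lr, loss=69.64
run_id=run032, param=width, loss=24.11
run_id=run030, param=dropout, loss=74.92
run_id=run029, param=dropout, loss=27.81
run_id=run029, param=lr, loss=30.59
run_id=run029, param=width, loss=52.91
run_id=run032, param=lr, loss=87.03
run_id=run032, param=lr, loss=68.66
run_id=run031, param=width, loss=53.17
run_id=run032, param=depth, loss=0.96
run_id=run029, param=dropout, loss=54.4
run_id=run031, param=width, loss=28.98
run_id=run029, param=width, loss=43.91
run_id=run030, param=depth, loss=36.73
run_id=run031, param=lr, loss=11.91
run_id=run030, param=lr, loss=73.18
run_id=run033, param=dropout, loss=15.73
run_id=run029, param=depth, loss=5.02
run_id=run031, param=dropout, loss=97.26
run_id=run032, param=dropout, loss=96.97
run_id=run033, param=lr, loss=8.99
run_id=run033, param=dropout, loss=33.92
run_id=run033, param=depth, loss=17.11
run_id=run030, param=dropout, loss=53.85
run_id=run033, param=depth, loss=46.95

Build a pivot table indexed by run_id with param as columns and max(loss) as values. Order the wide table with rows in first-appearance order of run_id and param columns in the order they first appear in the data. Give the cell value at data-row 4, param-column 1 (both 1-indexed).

With rows in first-appearance order of run_id, row 4 is run_id=run031. param columns in first-appearance order: width, depth, lr, dropout; column 1 is width.
Long rows with run_id=run031, param=width: max(53.17, 28.98) = 53.17.

53.17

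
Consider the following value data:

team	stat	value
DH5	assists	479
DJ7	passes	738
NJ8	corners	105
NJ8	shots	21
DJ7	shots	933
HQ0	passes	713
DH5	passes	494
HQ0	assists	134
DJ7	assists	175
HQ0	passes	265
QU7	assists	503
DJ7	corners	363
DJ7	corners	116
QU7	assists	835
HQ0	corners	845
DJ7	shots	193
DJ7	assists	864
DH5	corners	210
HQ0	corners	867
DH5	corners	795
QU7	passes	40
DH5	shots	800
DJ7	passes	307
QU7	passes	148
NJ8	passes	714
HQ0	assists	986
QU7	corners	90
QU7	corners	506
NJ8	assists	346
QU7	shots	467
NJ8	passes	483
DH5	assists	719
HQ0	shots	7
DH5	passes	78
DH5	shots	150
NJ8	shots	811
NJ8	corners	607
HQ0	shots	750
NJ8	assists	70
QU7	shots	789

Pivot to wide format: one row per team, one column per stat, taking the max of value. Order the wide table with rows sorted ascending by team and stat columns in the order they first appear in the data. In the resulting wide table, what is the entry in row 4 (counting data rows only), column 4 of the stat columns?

With rows sorted ascending by team, row 4 is team=NJ8. stat columns in first-appearance order: assists, passes, corners, shots; column 4 is shots.
Long rows with team=NJ8, stat=shots: max(21, 811) = 811.

811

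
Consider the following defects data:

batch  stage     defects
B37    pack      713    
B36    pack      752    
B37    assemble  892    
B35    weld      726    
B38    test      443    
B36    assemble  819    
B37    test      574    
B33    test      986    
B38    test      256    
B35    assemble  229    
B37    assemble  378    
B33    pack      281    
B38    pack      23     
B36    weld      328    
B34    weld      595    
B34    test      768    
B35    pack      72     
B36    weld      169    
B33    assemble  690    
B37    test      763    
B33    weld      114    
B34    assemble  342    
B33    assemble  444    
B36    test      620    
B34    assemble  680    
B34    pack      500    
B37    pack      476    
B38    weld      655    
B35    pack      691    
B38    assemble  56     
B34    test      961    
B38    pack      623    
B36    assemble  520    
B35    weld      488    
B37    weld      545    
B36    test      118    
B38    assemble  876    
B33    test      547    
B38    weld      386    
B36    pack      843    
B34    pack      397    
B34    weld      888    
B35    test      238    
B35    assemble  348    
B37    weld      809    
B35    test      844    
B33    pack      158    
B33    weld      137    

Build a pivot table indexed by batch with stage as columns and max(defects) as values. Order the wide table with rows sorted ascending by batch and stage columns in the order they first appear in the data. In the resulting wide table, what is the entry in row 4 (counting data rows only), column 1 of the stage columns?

843

With rows sorted ascending by batch, row 4 is batch=B36. stage columns in first-appearance order: pack, assemble, weld, test; column 1 is pack.
Long rows with batch=B36, stage=pack: max(752, 843) = 843.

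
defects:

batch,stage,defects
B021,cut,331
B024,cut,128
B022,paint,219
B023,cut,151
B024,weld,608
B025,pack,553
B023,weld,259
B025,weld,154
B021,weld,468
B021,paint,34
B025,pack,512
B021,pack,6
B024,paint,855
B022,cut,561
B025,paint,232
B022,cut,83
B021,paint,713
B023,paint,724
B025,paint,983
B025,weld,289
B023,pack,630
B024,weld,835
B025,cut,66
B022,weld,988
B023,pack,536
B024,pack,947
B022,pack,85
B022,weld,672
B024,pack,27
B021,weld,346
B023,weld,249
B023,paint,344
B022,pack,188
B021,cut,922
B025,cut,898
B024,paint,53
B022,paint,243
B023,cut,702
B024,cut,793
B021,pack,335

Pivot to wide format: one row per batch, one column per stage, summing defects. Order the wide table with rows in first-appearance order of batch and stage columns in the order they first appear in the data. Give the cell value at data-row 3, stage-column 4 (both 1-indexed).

With rows in first-appearance order of batch, row 3 is batch=B022. stage columns in first-appearance order: cut, paint, weld, pack; column 4 is pack.
Long rows with batch=B022, stage=pack: 85 + 188 = 273.

273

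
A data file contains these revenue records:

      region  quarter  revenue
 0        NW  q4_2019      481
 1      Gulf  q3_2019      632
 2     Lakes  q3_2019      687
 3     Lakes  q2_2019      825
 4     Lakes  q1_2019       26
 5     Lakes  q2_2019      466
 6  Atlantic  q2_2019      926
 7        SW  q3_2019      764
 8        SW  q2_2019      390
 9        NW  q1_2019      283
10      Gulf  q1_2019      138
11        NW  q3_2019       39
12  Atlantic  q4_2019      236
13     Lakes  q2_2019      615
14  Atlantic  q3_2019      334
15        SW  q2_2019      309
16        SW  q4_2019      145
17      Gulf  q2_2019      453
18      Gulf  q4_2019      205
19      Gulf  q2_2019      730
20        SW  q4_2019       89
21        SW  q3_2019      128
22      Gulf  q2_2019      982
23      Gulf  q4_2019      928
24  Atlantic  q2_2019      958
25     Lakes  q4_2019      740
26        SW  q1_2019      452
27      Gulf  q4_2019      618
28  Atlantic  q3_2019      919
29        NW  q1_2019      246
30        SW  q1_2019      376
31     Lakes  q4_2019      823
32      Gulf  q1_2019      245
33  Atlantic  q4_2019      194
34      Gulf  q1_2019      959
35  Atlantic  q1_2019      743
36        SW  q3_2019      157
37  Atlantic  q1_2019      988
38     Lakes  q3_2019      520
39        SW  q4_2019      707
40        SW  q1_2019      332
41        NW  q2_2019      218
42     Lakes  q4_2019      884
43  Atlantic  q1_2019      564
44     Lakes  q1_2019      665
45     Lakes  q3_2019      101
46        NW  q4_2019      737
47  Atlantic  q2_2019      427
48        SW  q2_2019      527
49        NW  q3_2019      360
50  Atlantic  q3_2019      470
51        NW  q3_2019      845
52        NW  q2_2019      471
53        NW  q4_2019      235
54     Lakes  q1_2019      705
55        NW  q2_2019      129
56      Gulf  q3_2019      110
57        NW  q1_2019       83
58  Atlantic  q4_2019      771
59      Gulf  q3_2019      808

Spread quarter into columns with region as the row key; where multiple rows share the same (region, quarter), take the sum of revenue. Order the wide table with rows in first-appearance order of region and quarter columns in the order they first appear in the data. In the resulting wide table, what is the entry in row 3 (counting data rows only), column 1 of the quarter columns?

2447

With rows in first-appearance order of region, row 3 is region=Lakes. quarter columns in first-appearance order: q4_2019, q3_2019, q2_2019, q1_2019; column 1 is q4_2019.
Long rows with region=Lakes, quarter=q4_2019: 740 + 823 + 884 = 2447.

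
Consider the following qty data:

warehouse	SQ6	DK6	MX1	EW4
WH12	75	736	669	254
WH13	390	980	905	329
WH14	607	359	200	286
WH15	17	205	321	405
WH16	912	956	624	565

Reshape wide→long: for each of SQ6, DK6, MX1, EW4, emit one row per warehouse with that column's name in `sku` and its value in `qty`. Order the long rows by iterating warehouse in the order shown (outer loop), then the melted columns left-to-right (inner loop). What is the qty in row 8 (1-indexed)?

20 rows total (5 × 4). Row 8: index ⌊(8-1)/4⌋ = 1 into warehouse → WH13; (8-1) mod 4 = 3 into the melted columns → EW4.
So row 8 is (WH13, EW4, 329); qty = 329.

329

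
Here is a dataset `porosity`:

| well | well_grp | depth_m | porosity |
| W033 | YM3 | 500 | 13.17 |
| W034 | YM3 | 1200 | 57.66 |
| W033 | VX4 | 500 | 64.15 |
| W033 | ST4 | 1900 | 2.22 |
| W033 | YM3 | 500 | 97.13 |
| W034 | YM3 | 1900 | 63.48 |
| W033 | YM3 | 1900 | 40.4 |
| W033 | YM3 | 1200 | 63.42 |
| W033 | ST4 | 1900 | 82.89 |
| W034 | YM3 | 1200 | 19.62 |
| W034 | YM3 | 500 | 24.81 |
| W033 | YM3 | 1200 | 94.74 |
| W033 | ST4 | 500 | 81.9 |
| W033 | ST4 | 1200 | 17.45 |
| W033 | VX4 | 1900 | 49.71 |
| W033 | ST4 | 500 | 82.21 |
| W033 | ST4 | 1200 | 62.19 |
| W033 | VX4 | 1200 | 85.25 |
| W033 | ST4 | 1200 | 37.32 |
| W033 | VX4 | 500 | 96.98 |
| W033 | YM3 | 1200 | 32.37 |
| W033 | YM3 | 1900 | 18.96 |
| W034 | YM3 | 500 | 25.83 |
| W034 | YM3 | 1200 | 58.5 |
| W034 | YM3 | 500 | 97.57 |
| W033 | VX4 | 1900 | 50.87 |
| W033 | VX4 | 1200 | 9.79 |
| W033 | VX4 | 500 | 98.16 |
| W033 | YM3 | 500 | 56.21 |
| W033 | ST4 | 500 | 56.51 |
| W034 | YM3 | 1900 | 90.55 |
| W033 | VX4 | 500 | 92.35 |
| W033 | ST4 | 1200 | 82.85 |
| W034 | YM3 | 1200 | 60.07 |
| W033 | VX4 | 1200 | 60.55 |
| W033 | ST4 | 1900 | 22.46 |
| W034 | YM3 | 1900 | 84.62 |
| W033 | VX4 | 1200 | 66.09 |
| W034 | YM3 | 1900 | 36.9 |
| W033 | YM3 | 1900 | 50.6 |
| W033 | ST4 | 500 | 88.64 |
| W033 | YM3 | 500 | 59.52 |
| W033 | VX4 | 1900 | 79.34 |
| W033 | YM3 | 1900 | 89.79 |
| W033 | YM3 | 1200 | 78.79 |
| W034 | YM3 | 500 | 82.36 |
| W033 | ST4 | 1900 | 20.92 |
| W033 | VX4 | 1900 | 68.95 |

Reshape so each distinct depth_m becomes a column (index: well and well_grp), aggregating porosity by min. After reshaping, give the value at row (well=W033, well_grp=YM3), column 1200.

32.37

Rows with well=W033, well_grp=YM3 and depth_m=1200: porosity values are 63.42, 94.74, 32.37, 78.79.
min(63.42, 94.74, 32.37, 78.79) = 32.37.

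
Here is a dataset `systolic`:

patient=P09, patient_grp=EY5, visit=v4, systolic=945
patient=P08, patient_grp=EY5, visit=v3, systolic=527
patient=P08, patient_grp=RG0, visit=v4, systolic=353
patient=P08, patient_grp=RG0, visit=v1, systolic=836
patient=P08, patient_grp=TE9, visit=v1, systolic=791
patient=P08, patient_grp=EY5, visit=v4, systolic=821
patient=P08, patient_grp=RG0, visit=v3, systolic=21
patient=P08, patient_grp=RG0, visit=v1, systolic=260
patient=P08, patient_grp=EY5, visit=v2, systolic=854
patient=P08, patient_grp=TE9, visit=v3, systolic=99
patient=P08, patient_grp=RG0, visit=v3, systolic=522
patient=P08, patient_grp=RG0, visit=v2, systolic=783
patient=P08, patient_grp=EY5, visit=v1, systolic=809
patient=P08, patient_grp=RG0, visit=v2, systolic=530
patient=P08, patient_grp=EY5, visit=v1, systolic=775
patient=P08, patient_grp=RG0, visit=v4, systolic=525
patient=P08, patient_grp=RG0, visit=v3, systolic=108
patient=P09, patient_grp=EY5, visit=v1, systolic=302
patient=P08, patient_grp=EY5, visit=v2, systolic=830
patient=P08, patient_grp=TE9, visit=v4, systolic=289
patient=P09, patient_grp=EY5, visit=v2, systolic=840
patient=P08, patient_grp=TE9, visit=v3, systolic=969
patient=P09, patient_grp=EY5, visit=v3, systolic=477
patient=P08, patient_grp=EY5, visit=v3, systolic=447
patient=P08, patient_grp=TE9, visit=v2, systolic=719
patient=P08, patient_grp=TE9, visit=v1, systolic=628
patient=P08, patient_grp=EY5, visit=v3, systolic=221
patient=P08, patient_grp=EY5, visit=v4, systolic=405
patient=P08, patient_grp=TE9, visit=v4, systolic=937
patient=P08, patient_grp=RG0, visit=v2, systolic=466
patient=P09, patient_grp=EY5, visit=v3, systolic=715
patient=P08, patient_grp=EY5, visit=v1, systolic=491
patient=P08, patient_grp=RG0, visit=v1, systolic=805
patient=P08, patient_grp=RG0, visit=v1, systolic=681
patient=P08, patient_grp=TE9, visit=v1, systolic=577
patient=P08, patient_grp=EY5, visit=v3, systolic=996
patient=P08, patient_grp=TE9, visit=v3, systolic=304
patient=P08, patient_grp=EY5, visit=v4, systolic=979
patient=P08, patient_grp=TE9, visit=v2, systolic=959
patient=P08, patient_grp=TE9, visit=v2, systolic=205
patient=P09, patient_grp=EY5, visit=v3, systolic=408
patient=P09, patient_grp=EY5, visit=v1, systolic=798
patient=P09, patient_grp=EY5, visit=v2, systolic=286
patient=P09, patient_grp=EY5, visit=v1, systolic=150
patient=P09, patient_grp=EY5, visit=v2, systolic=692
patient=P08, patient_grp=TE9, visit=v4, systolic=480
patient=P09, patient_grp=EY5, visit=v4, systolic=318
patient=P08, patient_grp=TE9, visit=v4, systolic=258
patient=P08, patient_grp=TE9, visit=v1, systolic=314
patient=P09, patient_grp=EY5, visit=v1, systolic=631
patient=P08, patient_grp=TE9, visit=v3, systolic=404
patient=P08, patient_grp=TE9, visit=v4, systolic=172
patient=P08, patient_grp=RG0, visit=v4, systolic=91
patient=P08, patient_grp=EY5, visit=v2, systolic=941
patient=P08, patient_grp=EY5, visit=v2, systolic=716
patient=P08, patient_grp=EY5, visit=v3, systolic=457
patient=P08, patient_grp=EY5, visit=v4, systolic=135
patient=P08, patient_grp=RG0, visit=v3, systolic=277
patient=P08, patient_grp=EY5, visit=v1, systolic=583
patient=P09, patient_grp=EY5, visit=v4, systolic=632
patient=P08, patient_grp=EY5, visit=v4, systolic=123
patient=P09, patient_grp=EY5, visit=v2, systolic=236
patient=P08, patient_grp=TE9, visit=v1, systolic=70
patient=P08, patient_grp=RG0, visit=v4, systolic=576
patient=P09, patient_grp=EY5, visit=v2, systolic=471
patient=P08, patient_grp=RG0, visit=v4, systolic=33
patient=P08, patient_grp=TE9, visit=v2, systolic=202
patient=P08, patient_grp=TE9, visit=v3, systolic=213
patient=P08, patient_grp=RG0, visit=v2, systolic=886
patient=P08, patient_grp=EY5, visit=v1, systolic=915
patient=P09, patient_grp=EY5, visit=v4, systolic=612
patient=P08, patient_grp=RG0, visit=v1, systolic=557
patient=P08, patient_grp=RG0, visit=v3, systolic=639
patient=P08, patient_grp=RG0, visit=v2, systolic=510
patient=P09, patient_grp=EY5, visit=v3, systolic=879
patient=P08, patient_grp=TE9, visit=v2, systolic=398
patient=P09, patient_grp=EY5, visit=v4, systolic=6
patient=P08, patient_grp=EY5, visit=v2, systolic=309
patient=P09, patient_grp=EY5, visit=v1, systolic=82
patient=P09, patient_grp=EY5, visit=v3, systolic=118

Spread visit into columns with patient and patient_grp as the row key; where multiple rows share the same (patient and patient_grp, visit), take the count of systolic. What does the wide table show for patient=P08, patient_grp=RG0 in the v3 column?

5

Rows with patient=P08, patient_grp=RG0 and visit=v3: systolic values are 21, 522, 108, 277, 639.
5 rows match — count = 5.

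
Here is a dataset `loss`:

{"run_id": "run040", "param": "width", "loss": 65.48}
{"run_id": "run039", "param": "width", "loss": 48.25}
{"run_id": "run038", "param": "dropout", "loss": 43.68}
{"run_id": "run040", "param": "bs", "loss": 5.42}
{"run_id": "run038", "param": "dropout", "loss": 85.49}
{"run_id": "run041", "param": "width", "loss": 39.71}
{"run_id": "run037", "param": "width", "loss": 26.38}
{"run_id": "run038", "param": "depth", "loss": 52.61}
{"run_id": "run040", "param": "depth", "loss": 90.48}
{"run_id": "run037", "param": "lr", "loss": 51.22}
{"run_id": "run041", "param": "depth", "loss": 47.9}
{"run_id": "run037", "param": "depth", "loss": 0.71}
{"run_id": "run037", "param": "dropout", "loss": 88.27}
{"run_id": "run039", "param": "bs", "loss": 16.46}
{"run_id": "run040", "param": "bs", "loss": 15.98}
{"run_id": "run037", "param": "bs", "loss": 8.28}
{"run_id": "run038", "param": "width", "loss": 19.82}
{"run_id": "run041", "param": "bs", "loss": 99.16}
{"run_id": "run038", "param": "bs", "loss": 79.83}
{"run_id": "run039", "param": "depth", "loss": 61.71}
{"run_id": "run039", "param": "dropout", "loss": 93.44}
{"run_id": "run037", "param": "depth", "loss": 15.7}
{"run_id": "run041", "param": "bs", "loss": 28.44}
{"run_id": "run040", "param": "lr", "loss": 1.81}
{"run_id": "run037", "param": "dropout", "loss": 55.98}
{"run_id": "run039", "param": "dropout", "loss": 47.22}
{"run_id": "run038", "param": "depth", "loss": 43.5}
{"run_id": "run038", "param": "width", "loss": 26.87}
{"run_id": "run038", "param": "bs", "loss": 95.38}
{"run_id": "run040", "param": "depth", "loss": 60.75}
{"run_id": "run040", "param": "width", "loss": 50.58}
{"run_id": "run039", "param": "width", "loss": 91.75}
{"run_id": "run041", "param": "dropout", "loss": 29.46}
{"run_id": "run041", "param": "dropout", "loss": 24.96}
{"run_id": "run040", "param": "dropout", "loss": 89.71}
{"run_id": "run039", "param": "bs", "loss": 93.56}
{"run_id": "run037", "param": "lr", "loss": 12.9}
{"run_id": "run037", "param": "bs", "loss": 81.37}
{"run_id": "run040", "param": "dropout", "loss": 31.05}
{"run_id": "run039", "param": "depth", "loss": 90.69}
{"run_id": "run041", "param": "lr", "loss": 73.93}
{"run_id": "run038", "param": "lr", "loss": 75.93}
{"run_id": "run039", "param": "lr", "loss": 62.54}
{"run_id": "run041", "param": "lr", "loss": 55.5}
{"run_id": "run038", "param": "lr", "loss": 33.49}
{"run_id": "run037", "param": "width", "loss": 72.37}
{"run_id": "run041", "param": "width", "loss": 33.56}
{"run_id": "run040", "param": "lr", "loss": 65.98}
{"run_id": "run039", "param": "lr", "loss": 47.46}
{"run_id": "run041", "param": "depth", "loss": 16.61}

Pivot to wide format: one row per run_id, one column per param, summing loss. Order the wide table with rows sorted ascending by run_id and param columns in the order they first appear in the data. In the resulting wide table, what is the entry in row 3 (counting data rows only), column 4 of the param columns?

With rows sorted ascending by run_id, row 3 is run_id=run039. param columns in first-appearance order: width, dropout, bs, depth, lr; column 4 is depth.
Long rows with run_id=run039, param=depth: 61.71 + 90.69 = 152.40.

152.40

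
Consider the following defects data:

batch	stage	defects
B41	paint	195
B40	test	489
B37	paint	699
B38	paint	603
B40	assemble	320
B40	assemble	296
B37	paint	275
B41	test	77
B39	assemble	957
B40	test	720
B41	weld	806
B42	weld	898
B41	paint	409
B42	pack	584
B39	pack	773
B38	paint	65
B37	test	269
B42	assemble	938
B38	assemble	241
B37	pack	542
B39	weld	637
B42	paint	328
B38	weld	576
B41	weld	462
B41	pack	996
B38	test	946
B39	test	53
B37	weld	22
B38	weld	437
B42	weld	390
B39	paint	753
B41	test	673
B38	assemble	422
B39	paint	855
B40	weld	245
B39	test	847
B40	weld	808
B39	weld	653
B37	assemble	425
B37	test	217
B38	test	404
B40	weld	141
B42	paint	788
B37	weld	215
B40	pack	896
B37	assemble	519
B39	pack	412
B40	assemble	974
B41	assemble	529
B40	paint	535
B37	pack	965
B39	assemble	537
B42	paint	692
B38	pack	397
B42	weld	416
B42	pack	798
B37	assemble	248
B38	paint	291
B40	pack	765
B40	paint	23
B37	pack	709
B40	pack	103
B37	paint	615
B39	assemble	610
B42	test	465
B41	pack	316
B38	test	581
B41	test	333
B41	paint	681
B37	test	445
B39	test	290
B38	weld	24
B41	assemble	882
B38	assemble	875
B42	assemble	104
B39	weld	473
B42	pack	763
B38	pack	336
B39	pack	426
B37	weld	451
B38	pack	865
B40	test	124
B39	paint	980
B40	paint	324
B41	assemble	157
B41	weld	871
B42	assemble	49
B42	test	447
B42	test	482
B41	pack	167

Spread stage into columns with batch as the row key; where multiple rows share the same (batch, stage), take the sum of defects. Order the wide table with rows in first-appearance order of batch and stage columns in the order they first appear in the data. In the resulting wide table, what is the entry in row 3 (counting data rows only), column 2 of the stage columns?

931

With rows in first-appearance order of batch, row 3 is batch=B37. stage columns in first-appearance order: paint, test, assemble, weld, pack; column 2 is test.
Long rows with batch=B37, stage=test: 269 + 217 + 445 = 931.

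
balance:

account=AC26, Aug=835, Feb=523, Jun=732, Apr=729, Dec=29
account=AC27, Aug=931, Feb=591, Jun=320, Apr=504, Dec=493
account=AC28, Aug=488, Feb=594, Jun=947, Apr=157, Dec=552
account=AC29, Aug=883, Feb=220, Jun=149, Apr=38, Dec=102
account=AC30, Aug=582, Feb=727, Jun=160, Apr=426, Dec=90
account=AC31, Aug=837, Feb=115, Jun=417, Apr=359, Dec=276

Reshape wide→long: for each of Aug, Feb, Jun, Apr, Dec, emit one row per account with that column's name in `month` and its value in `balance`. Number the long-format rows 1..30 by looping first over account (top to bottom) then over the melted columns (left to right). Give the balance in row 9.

504

30 rows total (6 × 5). Row 9: index ⌊(9-1)/5⌋ = 1 into account → AC27; (9-1) mod 5 = 3 into the melted columns → Apr.
So row 9 is (AC27, Apr, 504); balance = 504.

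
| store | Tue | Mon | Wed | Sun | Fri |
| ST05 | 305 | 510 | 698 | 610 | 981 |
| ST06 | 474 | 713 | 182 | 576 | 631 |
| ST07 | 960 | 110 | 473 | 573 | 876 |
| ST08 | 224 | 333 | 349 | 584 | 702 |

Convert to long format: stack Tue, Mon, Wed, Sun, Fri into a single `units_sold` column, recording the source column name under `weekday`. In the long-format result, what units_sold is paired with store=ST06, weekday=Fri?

Unpivoting turns each (store, wide-column) pair into one long row.
The wide cell at row ST06, column Fri holds 631, so the long row (ST06, Fri) has units_sold=631.

631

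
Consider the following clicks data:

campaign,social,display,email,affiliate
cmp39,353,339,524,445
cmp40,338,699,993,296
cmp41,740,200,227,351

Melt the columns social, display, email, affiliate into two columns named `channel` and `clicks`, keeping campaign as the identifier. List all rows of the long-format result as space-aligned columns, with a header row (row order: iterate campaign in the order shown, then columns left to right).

Each (campaign, column) pair becomes one row: 3 × 4 = 12 rows.
For example, (cmp39, social) → clicks=353.

campaign  channel    clicks
cmp39     social     353   
cmp39     display    339   
cmp39     email      524   
cmp39     affiliate  445   
cmp40     social     338   
cmp40     display    699   
cmp40     email      993   
cmp40     affiliate  296   
cmp41     social     740   
cmp41     display    200   
cmp41     email      227   
cmp41     affiliate  351   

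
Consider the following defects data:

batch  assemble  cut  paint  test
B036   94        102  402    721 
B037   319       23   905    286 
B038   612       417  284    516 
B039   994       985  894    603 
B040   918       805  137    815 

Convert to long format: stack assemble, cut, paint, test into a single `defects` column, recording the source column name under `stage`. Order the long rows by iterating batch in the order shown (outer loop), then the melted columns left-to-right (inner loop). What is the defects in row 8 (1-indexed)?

286

20 rows total (5 × 4). Row 8: index ⌊(8-1)/4⌋ = 1 into batch → B037; (8-1) mod 4 = 3 into the melted columns → test.
So row 8 is (B037, test, 286); defects = 286.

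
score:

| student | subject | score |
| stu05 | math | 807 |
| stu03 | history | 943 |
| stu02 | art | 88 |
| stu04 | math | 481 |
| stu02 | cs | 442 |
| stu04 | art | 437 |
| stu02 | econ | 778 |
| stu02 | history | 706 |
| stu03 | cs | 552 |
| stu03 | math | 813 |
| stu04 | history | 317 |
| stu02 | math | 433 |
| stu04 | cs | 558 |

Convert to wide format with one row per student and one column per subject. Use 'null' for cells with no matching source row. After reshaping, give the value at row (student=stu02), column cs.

The long row with student=stu02, subject=cs has score=442.

442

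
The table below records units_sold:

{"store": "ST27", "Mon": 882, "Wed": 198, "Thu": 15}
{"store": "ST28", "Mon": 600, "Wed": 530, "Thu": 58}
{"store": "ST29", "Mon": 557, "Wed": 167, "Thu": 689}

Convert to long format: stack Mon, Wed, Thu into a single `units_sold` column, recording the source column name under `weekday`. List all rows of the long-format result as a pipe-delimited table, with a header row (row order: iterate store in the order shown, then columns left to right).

| store | weekday | units_sold |
| ST27 | Mon | 882 |
| ST27 | Wed | 198 |
| ST27 | Thu | 15 |
| ST28 | Mon | 600 |
| ST28 | Wed | 530 |
| ST28 | Thu | 58 |
| ST29 | Mon | 557 |
| ST29 | Wed | 167 |
| ST29 | Thu | 689 |

Each (store, column) pair becomes one row: 3 × 3 = 9 rows.
For example, (ST27, Mon) → units_sold=882.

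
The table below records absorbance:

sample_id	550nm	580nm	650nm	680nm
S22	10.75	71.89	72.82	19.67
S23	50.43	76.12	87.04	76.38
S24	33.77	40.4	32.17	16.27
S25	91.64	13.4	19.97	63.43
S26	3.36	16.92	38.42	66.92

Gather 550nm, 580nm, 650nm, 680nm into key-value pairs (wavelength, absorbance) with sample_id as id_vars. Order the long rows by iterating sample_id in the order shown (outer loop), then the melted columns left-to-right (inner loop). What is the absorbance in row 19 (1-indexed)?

38.42

20 rows total (5 × 4). Row 19: index ⌊(19-1)/4⌋ = 4 into sample_id → S26; (19-1) mod 4 = 2 into the melted columns → 650nm.
So row 19 is (S26, 650nm, 38.42); absorbance = 38.42.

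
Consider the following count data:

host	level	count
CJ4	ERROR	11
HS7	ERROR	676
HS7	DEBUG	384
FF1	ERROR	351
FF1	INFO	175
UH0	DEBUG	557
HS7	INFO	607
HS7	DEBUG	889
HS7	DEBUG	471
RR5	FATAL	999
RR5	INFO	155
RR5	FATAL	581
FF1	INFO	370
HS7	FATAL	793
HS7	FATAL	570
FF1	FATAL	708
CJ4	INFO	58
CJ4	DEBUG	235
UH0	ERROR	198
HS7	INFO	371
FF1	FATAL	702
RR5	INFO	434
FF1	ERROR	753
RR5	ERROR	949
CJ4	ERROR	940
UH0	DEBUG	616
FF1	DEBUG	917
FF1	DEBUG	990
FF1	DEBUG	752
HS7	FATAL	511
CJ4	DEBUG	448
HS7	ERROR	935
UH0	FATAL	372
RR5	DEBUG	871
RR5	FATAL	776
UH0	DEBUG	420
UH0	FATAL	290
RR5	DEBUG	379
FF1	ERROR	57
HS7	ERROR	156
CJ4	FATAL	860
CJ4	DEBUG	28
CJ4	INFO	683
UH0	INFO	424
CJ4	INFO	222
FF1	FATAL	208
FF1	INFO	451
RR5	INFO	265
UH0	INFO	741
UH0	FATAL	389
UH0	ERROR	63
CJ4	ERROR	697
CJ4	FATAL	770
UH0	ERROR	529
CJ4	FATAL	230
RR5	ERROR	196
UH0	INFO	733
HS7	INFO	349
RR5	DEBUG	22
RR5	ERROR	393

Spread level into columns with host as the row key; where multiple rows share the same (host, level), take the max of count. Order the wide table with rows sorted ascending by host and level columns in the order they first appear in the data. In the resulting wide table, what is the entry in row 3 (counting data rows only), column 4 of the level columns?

793

With rows sorted ascending by host, row 3 is host=HS7. level columns in first-appearance order: ERROR, DEBUG, INFO, FATAL; column 4 is FATAL.
Long rows with host=HS7, level=FATAL: max(793, 570, 511) = 793.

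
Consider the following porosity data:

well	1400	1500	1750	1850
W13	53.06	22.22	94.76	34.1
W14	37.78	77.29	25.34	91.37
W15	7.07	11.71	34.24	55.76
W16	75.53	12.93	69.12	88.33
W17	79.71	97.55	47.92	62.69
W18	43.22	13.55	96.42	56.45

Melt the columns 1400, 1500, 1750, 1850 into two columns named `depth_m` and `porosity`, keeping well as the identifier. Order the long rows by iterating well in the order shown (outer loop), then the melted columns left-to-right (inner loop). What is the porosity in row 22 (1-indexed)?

13.55

24 rows total (6 × 4). Row 22: index ⌊(22-1)/4⌋ = 5 into well → W18; (22-1) mod 4 = 1 into the melted columns → 1500.
So row 22 is (W18, 1500, 13.55); porosity = 13.55.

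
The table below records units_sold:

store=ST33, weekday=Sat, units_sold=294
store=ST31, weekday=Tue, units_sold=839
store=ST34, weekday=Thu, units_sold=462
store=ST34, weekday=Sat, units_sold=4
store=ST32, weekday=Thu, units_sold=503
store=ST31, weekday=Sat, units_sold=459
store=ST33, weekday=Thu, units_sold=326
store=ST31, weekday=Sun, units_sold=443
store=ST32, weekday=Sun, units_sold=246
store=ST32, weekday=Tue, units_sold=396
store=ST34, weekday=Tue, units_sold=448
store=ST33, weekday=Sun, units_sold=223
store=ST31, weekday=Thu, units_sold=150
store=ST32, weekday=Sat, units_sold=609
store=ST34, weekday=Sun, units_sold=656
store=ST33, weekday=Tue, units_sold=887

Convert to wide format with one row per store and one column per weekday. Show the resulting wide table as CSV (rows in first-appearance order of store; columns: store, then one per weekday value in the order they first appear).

store,Sat,Tue,Thu,Sun
ST33,294,887,326,223
ST31,459,839,150,443
ST34,4,448,462,656
ST32,609,396,503,246

Columns: store plus the 4 distinct weekday values (Sat, Tue, Thu, Sun).
For example, row ST33 column Sat takes units_sold=294 from the long row (ST33, Sat).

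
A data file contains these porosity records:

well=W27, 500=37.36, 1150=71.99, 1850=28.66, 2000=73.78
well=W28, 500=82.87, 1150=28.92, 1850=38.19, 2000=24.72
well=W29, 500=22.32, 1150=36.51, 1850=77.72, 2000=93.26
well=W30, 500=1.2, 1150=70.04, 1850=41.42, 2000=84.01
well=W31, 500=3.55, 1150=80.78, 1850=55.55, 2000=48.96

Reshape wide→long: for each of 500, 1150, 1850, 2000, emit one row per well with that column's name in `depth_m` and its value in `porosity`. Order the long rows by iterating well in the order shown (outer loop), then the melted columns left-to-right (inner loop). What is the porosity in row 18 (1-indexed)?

20 rows total (5 × 4). Row 18: index ⌊(18-1)/4⌋ = 4 into well → W31; (18-1) mod 4 = 1 into the melted columns → 1150.
So row 18 is (W31, 1150, 80.78); porosity = 80.78.

80.78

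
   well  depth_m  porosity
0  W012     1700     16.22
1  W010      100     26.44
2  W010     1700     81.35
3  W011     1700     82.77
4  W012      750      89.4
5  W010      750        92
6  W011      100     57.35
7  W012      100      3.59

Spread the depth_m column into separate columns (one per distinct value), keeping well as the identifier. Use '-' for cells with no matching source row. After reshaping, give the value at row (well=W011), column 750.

-

No long-format row has well=W011 and depth_m=750, so the cell is -.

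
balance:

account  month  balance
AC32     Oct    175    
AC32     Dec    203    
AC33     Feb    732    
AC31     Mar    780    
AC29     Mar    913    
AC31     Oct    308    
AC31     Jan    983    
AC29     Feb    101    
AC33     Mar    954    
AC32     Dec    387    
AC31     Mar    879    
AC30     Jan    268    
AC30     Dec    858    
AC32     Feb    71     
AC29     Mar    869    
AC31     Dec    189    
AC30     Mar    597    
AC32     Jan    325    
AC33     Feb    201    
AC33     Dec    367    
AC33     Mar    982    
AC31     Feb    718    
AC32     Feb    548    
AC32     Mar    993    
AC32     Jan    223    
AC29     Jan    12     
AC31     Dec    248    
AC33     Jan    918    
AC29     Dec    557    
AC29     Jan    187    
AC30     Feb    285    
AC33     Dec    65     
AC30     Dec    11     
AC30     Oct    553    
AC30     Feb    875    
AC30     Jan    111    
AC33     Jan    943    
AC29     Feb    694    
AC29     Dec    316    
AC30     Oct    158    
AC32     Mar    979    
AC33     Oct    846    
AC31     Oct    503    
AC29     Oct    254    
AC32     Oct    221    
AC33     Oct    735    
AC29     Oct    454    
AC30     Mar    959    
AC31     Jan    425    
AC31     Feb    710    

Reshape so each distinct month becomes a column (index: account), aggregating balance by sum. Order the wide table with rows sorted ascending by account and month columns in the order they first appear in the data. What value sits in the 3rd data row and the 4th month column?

1659

With rows sorted ascending by account, row 3 is account=AC31. month columns in first-appearance order: Oct, Dec, Feb, Mar, Jan; column 4 is Mar.
Long rows with account=AC31, month=Mar: 780 + 879 = 1659.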